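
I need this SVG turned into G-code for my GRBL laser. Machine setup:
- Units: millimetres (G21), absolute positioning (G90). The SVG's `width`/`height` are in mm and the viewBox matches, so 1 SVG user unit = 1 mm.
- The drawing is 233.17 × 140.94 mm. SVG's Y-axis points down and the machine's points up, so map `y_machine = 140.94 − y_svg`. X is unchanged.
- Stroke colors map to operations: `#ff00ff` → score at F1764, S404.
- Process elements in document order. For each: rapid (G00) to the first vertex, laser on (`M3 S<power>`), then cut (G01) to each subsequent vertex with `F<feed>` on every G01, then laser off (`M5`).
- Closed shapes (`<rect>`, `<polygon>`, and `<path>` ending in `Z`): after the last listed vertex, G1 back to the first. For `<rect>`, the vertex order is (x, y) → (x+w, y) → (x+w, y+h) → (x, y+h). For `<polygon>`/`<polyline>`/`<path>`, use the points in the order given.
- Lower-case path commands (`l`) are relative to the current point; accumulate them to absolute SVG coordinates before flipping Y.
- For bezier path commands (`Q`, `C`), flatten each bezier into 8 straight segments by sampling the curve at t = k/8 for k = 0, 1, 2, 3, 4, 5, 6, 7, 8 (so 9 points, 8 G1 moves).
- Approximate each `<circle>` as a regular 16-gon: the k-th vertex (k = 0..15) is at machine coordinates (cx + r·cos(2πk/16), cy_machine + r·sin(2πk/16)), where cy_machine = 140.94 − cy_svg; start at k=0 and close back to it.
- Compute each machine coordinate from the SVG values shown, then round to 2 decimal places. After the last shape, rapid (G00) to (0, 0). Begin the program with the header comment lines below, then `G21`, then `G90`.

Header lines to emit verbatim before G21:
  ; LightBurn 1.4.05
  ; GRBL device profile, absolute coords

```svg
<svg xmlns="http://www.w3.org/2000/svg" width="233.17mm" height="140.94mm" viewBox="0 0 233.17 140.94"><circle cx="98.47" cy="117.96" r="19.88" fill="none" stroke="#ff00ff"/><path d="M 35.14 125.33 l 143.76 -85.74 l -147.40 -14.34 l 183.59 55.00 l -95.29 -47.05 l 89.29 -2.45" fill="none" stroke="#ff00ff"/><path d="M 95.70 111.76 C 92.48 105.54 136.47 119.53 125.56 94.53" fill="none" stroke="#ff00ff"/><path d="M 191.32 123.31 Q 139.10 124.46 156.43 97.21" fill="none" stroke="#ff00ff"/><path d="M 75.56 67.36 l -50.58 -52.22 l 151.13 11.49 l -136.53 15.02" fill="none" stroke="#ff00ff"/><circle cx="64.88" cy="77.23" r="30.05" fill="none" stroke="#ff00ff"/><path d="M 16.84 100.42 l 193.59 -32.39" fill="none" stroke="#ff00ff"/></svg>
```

; LightBurn 1.4.05
; GRBL device profile, absolute coords
G21
G90
G00 X118.35 Y22.98
M3 S404
G01 X116.84 Y30.59 F1764
G01 X112.53 Y37.04 F1764
G01 X106.08 Y41.35 F1764
G01 X98.47 Y42.86 F1764
G01 X90.86 Y41.35 F1764
G01 X84.41 Y37.04 F1764
G01 X80.10 Y30.59 F1764
G01 X78.59 Y22.98 F1764
G01 X80.10 Y15.37 F1764
G01 X84.41 Y8.92 F1764
G01 X90.86 Y4.61 F1764
G01 X98.47 Y3.10 F1764
G01 X106.08 Y4.61 F1764
G01 X112.53 Y8.92 F1764
G01 X116.84 Y15.37 F1764
G01 X118.35 Y22.98 F1764
M5
G00 X35.14 Y15.61
M3 S404
G01 X178.90 Y101.35 F1764
G01 X31.50 Y115.69 F1764
G01 X215.09 Y60.69 F1764
G01 X119.80 Y107.74 F1764
G01 X209.09 Y110.19 F1764
M5
G00 X95.70 Y29.18
M3 S404
G01 X96.51 Y30.68 F1764
G01 X100.54 Y30.98 F1764
G01 X106.61 Y30.77 F1764
G01 X113.51 Y30.75 F1764
G01 X120.06 Y31.61 F1764
G01 X125.04 Y34.05 F1764
G01 X127.28 Y38.75 F1764
G01 X125.56 Y46.41 F1764
M5
G00 X191.32 Y17.63
M3 S404
G01 X179.35 Y17.79 F1764
G01 X169.56 Y18.83 F1764
G01 X161.94 Y20.76 F1764
G01 X156.49 Y23.58 F1764
G01 X153.21 Y27.29 F1764
G01 X152.11 Y31.88 F1764
G01 X153.18 Y37.36 F1764
G01 X156.43 Y43.73 F1764
M5
G00 X75.56 Y73.58
M3 S404
G01 X24.98 Y125.80 F1764
G01 X176.11 Y114.31 F1764
G01 X39.58 Y99.29 F1764
M5
G00 X94.93 Y63.71
M3 S404
G01 X92.64 Y75.21 F1764
G01 X86.13 Y84.96 F1764
G01 X76.38 Y91.47 F1764
G01 X64.88 Y93.76 F1764
G01 X53.38 Y91.47 F1764
G01 X43.63 Y84.96 F1764
G01 X37.12 Y75.21 F1764
G01 X34.83 Y63.71 F1764
G01 X37.12 Y52.21 F1764
G01 X43.63 Y42.46 F1764
G01 X53.38 Y35.95 F1764
G01 X64.88 Y33.66 F1764
G01 X76.38 Y35.95 F1764
G01 X86.13 Y42.46 F1764
G01 X92.64 Y52.21 F1764
G01 X94.93 Y63.71 F1764
M5
G00 X16.84 Y40.52
M3 S404
G01 X210.43 Y72.91 F1764
M5
G00 X0.00 Y0.00

1 u = 1 mm; y_m = 140.94 − y.

[1] `<circle>` circle, #ff00ff→score S404 F1764: (118.35,22.98) → (116.84,30.59) → (112.53,37.04) → (106.08,41.35) → (98.47,42.86) → (90.86,41.35) → (84.41,37.04) → (80.10,30.59) → (78.59,22.98) → (80.10,15.37) → (84.41,8.92) → (90.86,4.61) → (98.47,3.10) → (106.08,4.61) → (112.53,8.92) → (116.84,15.37) → (118.35,22.98) (closed)

[2] `<path>` open polyline, #ff00ff→score S404 F1764: (35.14,15.61) → (178.90,101.35) → (31.50,115.69) → (215.09,60.69) → (119.80,107.74) → (209.09,110.19)

[3] `<path>` cubic bezier, #ff00ff→score S404 F1764: (95.70,29.18) → (96.51,30.68) → (100.54,30.98) → (106.61,30.77) → (113.51,30.75) → (120.06,31.61) → (125.04,34.05) → (127.28,38.75) → (125.56,46.41)

[4] `<path>` quadratic bezier, #ff00ff→score S404 F1764: (191.32,17.63) → (179.35,17.79) → (169.56,18.83) → (161.94,20.76) → (156.49,23.58) → (153.21,27.29) → (152.11,31.88) → (153.18,37.36) → (156.43,43.73)

[5] `<path>` open polyline, #ff00ff→score S404 F1764: (75.56,73.58) → (24.98,125.80) → (176.11,114.31) → (39.58,99.29)

[6] `<circle>` circle, #ff00ff→score S404 F1764: (94.93,63.71) → (92.64,75.21) → (86.13,84.96) → (76.38,91.47) → (64.88,93.76) → (53.38,91.47) → (43.63,84.96) → (37.12,75.21) → (34.83,63.71) → (37.12,52.21) → (43.63,42.46) → (53.38,35.95) → (64.88,33.66) → (76.38,35.95) → (86.13,42.46) → (92.64,52.21) → (94.93,63.71) (closed)

[7] `<path>` line segment, #ff00ff→score S404 F1764: (16.84,40.52) → (210.43,72.91)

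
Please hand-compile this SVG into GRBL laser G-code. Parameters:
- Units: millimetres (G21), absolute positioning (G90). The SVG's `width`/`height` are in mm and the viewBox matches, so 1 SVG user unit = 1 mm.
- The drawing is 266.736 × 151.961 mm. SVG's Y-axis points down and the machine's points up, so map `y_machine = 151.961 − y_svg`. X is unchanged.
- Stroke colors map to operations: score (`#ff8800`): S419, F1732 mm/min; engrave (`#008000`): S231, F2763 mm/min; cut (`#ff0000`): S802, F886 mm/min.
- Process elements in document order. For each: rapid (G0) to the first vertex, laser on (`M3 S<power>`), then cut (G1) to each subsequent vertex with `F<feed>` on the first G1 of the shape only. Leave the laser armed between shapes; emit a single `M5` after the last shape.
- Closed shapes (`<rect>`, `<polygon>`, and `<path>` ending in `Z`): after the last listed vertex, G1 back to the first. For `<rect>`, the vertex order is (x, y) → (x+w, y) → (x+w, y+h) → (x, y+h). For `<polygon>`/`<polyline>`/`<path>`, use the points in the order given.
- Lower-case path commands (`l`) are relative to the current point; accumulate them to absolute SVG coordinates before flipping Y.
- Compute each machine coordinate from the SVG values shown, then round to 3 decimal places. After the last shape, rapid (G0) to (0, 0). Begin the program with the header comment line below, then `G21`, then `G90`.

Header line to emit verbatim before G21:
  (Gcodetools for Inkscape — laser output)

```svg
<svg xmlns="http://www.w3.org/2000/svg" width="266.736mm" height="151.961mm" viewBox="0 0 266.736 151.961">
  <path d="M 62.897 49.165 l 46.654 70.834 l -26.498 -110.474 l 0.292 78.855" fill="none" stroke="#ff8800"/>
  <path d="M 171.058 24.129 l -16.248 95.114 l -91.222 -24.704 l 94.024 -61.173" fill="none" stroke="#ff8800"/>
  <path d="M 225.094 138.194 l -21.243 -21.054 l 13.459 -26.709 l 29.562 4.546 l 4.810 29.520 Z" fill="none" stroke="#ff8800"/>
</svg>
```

(Gcodetools for Inkscape — laser output)
G21
G90
G0 X62.897 Y102.796
M3 S419
G1 X109.551 Y31.962 F1732
G1 X83.053 Y142.436
G1 X83.345 Y63.581
G0 X171.058 Y127.832
M3 S419
G1 X154.810 Y32.718 F1732
G1 X63.588 Y57.422
G1 X157.612 Y118.595
G0 X225.094 Y13.767
M3 S419
G1 X203.851 Y34.821 F1732
G1 X217.310 Y61.530
G1 X246.872 Y56.984
G1 X251.682 Y27.464
G1 X225.094 Y13.767
M5
G0 X0.000 Y0.000

viewBox `0 0 266.736 151.961` with mm width/height → 1 unit = 1 mm. Flip: y_m = 151.961 − y_svg.

**Shape 1** — `<path>` open polyline, stroke `#ff8800` → score (S419, F1732). Machine vertices: (62.897,102.796) → (109.551,31.962) → (83.053,142.436) → (83.345,63.581). Open path.

**Shape 2** — `<path>` open polyline, stroke `#ff8800` → score (S419, F1732). Machine vertices: (171.058,127.832) → (154.810,32.718) → (63.588,57.422) → (157.612,118.595). Open path.

**Shape 3** — `<path>` regular polygon, stroke `#ff8800` → score (S419, F1732). Machine vertices: (225.094,13.767) → (203.851,34.821) → (217.310,61.530) → (246.872,56.984) → (251.682,27.464) → (225.094,13.767). Closed: final G1 returns to the first vertex.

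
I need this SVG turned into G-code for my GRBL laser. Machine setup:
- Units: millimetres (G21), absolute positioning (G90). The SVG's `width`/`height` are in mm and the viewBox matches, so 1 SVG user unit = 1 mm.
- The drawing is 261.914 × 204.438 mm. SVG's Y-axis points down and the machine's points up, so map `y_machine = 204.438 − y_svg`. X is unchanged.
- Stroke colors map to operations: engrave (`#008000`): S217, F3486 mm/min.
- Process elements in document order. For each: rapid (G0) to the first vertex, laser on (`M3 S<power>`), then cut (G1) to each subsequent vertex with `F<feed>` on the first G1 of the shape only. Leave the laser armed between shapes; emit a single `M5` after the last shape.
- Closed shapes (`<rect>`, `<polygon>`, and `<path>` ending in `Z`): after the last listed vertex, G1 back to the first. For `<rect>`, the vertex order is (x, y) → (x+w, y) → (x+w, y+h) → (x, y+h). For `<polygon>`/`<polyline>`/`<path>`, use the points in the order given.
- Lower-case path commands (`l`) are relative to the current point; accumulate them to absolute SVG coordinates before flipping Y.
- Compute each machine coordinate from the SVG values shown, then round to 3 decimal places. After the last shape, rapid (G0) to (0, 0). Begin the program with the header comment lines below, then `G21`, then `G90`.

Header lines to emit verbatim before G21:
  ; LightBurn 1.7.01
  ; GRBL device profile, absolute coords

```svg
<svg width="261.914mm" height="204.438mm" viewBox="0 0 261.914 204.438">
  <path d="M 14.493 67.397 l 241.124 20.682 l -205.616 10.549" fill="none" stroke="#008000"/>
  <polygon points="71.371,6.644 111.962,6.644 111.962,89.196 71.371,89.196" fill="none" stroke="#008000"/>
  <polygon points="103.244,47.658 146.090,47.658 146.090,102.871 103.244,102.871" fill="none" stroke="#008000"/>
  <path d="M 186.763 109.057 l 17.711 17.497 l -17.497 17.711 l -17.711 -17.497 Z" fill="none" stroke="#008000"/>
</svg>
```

; LightBurn 1.7.01
; GRBL device profile, absolute coords
G21
G90
G0 X14.493 Y137.041
M3 S217
G1 X255.617 Y116.359 F3486
G1 X50.001 Y105.810
G0 X71.371 Y197.794
M3 S217
G1 X111.962 Y197.794 F3486
G1 X111.962 Y115.242
G1 X71.371 Y115.242
G1 X71.371 Y197.794
G0 X103.244 Y156.780
M3 S217
G1 X146.090 Y156.780 F3486
G1 X146.090 Y101.567
G1 X103.244 Y101.567
G1 X103.244 Y156.780
G0 X186.763 Y95.381
M3 S217
G1 X204.474 Y77.884 F3486
G1 X186.977 Y60.173
G1 X169.266 Y77.670
G1 X186.763 Y95.381
M5
G0 X0.000 Y0.000

1 u = 1 mm; y_m = 204.438 − y.

[1] `<path>` open polyline, #008000→engrave S217 F3486: (14.493,137.041) → (255.617,116.359) → (50.001,105.810)

[2] `<polygon>` rectangle, #008000→engrave S217 F3486: (71.371,197.794) → (111.962,197.794) → (111.962,115.242) → (71.371,115.242) → (71.371,197.794) (closed)

[3] `<polygon>` rectangle, #008000→engrave S217 F3486: (103.244,156.780) → (146.090,156.780) → (146.090,101.567) → (103.244,101.567) → (103.244,156.780) (closed)

[4] `<path>` regular polygon, #008000→engrave S217 F3486: (186.763,95.381) → (204.474,77.884) → (186.977,60.173) → (169.266,77.670) → (186.763,95.381) (closed)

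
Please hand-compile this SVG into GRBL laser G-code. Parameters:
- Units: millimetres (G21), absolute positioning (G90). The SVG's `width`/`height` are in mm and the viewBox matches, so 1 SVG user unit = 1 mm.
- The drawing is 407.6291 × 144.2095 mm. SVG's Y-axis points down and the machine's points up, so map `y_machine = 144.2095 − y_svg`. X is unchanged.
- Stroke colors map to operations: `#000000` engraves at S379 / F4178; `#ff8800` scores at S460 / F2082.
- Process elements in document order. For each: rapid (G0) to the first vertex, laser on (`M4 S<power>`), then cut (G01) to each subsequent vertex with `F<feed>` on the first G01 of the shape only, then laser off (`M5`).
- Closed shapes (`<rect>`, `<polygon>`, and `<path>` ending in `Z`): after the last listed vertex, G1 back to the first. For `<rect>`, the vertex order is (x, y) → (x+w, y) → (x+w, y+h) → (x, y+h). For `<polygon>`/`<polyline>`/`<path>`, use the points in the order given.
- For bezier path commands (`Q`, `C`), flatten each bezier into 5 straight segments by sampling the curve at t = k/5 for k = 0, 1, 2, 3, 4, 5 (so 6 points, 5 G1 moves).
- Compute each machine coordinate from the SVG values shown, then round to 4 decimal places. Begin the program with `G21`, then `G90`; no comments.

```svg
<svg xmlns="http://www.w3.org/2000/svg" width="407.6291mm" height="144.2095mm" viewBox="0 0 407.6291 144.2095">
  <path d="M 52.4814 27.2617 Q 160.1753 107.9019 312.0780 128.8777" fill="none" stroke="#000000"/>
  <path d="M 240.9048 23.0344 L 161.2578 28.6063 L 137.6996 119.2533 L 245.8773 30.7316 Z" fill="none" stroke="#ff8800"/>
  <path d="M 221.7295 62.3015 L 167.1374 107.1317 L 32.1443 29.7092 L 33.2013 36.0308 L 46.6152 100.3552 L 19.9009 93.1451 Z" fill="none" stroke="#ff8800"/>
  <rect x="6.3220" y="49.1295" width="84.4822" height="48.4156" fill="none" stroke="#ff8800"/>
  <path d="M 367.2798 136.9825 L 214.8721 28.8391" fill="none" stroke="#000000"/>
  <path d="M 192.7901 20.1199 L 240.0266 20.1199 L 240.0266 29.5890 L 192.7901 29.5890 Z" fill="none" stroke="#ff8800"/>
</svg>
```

viewBox `0 0 407.6291 144.2095` with mm width/height → 1 unit = 1 mm. Flip: y_m = 144.2095 − y_svg.

**Shape 1** — `<path>` quadratic bezier, stroke `#000000` → engrave (S379, F4178). Control points (SVG): P0=(52.4814,27.2617), P1=(160.1753,107.9019), P2=(312.0780,128.8777); sampled at t=k/5. Machine vertices: (52.4814,116.9478) → (97.3273,87.0783) → (145.7099,61.9819) → (197.6292,41.6587) → (253.0853,26.1087) → (312.0780,15.3318). Open path.

**Shape 2** — `<path>` closed polygon, stroke `#ff8800` → score (S460, F2082). Machine vertices: (240.9048,121.1751) → (161.2578,115.6032) → (137.6996,24.9562) → (245.8773,113.4779) → (240.9048,121.1751). Closed: final G1 returns to the first vertex.

**Shape 3** — `<path>` closed polygon, stroke `#ff8800` → score (S460, F2082). Machine vertices: (221.7295,81.9080) → (167.1374,37.0778) → (32.1443,114.5003) → (33.2013,108.1787) → (46.6152,43.8543) → (19.9009,51.0644) → (221.7295,81.9080). Closed: final G1 returns to the first vertex.

**Shape 4** — `<rect>` rectangle, stroke `#ff8800` → score (S460, F2082). Machine vertices: (6.3220,95.0800) → (90.8042,95.0800) → (90.8042,46.6644) → (6.3220,46.6644) → (6.3220,95.0800). Closed: final G1 returns to the first vertex.

**Shape 5** — `<path>` line segment, stroke `#000000` → engrave (S379, F4178). Machine vertices: (367.2798,7.2270) → (214.8721,115.3704). Open path.

**Shape 6** — `<path>` rectangle, stroke `#ff8800` → score (S460, F2082). Machine vertices: (192.7901,124.0896) → (240.0266,124.0896) → (240.0266,114.6205) → (192.7901,114.6205) → (192.7901,124.0896). Closed: final G1 returns to the first vertex.

G21
G90
G0 X52.4814 Y116.9478
M4 S379
G01 X97.3273 Y87.0783 F4178
G01 X145.7099 Y61.9819
G01 X197.6292 Y41.6587
G01 X253.0853 Y26.1087
G01 X312.0780 Y15.3318
M5
G0 X240.9048 Y121.1751
M4 S460
G01 X161.2578 Y115.6032 F2082
G01 X137.6996 Y24.9562
G01 X245.8773 Y113.4779
G01 X240.9048 Y121.1751
M5
G0 X221.7295 Y81.9080
M4 S460
G01 X167.1374 Y37.0778 F2082
G01 X32.1443 Y114.5003
G01 X33.2013 Y108.1787
G01 X46.6152 Y43.8543
G01 X19.9009 Y51.0644
G01 X221.7295 Y81.9080
M5
G0 X6.3220 Y95.0800
M4 S460
G01 X90.8042 Y95.0800 F2082
G01 X90.8042 Y46.6644
G01 X6.3220 Y46.6644
G01 X6.3220 Y95.0800
M5
G0 X367.2798 Y7.2270
M4 S379
G01 X214.8721 Y115.3704 F4178
M5
G0 X192.7901 Y124.0896
M4 S460
G01 X240.0266 Y124.0896 F2082
G01 X240.0266 Y114.6205
G01 X192.7901 Y114.6205
G01 X192.7901 Y124.0896
M5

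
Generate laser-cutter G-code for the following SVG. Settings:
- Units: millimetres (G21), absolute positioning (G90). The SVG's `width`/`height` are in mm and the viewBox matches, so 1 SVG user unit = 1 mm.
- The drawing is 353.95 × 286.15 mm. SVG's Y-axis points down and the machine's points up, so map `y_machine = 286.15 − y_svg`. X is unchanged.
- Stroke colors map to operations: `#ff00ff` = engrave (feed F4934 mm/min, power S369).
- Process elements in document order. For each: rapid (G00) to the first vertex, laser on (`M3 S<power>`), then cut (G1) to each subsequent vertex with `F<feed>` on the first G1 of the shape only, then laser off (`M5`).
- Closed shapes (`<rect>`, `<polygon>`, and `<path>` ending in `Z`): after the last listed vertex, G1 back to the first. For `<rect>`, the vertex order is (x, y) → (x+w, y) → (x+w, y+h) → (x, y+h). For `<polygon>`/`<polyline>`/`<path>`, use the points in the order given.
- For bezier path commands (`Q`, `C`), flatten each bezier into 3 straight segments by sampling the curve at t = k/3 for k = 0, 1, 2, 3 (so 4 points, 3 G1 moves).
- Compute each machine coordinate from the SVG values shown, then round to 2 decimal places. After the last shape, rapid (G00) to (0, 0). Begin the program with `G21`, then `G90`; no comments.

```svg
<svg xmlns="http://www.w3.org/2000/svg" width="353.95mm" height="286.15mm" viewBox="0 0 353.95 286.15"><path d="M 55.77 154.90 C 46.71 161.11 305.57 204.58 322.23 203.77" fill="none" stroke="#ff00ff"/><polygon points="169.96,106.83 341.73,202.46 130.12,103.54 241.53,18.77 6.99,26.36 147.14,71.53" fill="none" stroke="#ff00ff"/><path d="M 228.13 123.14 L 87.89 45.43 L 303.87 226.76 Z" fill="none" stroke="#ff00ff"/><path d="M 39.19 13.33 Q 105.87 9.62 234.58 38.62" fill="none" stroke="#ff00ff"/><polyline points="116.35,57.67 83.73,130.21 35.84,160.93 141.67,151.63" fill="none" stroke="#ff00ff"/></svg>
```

Since the viewBox matches the mm dimensions, user units are millimetres directly. The only transform is the Y-flip y_m = 286.15 − y_svg.

Shape 1 is a cubic bezier drawn with `<path>`. Its stroke #ff00ff means engrave at S369, F4934. After flipping Y the toolpath is (55.77,131.25) → (117.12,115.64) → (243.73,93.31) → (322.23,82.38).

Shape 2 is a closed polygon drawn with `<polygon>`. Its stroke #ff00ff means engrave at S369, F4934. After flipping Y the toolpath is (169.96,179.32) → (341.73,83.69) → (130.12,182.61) → (241.53,267.38) → (6.99,259.79) → (147.14,214.62) → (169.96,179.32), returning to the start.

Shape 3 is a closed polygon drawn with `<path>`. Its stroke #ff00ff means engrave at S369, F4934. After flipping Y the toolpath is (228.13,163.01) → (87.89,240.72) → (303.87,59.39) → (228.13,163.01), returning to the start.

Shape 4 is a quadratic bezier drawn with `<path>`. Its stroke #ff00ff means engrave at S369, F4934. After flipping Y the toolpath is (39.19,272.82) → (90.54,271.66) → (155.67,263.23) → (234.58,247.53).

Shape 5 is a open polyline drawn with `<polyline>`. Its stroke #ff00ff means engrave at S369, F4934. After flipping Y the toolpath is (116.35,228.48) → (83.73,155.94) → (35.84,125.22) → (141.67,134.52).

G21
G90
G00 X55.77 Y131.25
M3 S369
G1 X117.12 Y115.64 F4934
G1 X243.73 Y93.31
G1 X322.23 Y82.38
M5
G00 X169.96 Y179.32
M3 S369
G1 X341.73 Y83.69 F4934
G1 X130.12 Y182.61
G1 X241.53 Y267.38
G1 X6.99 Y259.79
G1 X147.14 Y214.62
G1 X169.96 Y179.32
M5
G00 X228.13 Y163.01
M3 S369
G1 X87.89 Y240.72 F4934
G1 X303.87 Y59.39
G1 X228.13 Y163.01
M5
G00 X39.19 Y272.82
M3 S369
G1 X90.54 Y271.66 F4934
G1 X155.67 Y263.23
G1 X234.58 Y247.53
M5
G00 X116.35 Y228.48
M3 S369
G1 X83.73 Y155.94 F4934
G1 X35.84 Y125.22
G1 X141.67 Y134.52
M5
G00 X0.00 Y0.00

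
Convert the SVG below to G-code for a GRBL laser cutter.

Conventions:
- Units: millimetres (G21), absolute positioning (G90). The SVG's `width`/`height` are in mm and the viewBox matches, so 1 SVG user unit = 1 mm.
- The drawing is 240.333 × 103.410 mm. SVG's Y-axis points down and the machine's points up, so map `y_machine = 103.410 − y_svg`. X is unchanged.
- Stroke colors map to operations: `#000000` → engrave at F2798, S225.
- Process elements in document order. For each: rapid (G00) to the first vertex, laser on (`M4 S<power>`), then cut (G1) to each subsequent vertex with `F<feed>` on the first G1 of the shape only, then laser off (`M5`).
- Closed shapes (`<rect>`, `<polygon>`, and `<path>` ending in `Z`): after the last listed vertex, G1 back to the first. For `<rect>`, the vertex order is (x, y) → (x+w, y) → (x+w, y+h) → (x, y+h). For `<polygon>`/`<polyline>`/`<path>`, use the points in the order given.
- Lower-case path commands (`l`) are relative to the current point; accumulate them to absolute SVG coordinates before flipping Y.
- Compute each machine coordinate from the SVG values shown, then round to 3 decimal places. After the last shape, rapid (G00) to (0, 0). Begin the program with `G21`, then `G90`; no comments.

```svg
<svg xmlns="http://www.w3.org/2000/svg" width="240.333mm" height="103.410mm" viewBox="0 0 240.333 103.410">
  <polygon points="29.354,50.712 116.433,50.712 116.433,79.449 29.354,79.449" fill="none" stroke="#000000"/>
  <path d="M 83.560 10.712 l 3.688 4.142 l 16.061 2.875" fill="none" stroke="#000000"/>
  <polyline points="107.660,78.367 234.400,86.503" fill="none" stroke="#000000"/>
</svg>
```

G21
G90
G00 X29.354 Y52.698
M4 S225
G1 X116.433 Y52.698 F2798
G1 X116.433 Y23.961
G1 X29.354 Y23.961
G1 X29.354 Y52.698
M5
G00 X83.560 Y92.698
M4 S225
G1 X87.248 Y88.556 F2798
G1 X103.309 Y85.681
M5
G00 X107.660 Y25.043
M4 S225
G1 X234.400 Y16.907 F2798
M5
G00 X0.000 Y0.000

viewBox `0 0 240.333 103.410` with mm width/height → 1 unit = 1 mm. Flip: y_m = 103.410 − y_svg.

**Shape 1** — `<polygon>` rectangle, stroke `#000000` → engrave (S225, F2798). Machine vertices: (29.354,52.698) → (116.433,52.698) → (116.433,23.961) → (29.354,23.961) → (29.354,52.698). Closed: final G1 returns to the first vertex.

**Shape 2** — `<path>` open polyline, stroke `#000000` → engrave (S225, F2798). Machine vertices: (83.560,92.698) → (87.248,88.556) → (103.309,85.681). Open path.

**Shape 3** — `<polyline>` line segment, stroke `#000000` → engrave (S225, F2798). Machine vertices: (107.660,25.043) → (234.400,16.907). Open path.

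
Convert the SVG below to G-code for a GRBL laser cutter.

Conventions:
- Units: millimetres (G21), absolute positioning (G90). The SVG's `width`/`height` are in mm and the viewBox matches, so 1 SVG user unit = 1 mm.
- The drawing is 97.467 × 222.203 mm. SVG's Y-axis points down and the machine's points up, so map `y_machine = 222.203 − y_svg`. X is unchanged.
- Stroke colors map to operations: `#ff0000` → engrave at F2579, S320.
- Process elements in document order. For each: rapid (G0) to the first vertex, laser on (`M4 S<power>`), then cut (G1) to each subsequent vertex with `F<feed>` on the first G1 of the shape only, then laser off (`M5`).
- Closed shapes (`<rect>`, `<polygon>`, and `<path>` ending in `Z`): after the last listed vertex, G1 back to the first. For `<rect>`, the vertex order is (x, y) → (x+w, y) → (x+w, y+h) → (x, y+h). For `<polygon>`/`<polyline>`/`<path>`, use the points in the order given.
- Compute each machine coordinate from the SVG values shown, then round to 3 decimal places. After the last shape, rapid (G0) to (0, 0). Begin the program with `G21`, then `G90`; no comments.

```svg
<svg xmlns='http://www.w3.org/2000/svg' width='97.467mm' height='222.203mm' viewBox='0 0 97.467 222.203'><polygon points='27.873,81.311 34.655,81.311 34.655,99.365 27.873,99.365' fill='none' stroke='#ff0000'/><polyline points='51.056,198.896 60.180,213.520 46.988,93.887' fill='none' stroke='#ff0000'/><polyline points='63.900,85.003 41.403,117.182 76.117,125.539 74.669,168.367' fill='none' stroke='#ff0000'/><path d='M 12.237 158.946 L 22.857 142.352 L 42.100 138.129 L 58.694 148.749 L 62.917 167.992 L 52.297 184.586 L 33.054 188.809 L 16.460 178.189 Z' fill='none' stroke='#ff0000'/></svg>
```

Since the viewBox matches the mm dimensions, user units are millimetres directly. The only transform is the Y-flip y_m = 222.203 − y_svg.

Shape 1 is a rectangle drawn with `<polygon>`. Its stroke #ff0000 means engrave at S320, F2579. After flipping Y the toolpath is (27.873,140.892) → (34.655,140.892) → (34.655,122.838) → (27.873,122.838) → (27.873,140.892), returning to the start.

Shape 2 is a open polyline drawn with `<polyline>`. Its stroke #ff0000 means engrave at S320, F2579. After flipping Y the toolpath is (51.056,23.307) → (60.180,8.683) → (46.988,128.316).

Shape 3 is a open polyline drawn with `<polyline>`. Its stroke #ff0000 means engrave at S320, F2579. After flipping Y the toolpath is (63.900,137.200) → (41.403,105.021) → (76.117,96.664) → (74.669,53.836).

Shape 4 is a regular polygon drawn with `<path>`. Its stroke #ff0000 means engrave at S320, F2579. After flipping Y the toolpath is (12.237,63.257) → (22.857,79.851) → (42.100,84.074) → (58.694,73.454) → (62.917,54.211) → (52.297,37.617) → (33.054,33.394) → (16.460,44.014) → (12.237,63.257), returning to the start.

G21
G90
G0 X27.873 Y140.892
M4 S320
G1 X34.655 Y140.892 F2579
G1 X34.655 Y122.838
G1 X27.873 Y122.838
G1 X27.873 Y140.892
M5
G0 X51.056 Y23.307
M4 S320
G1 X60.180 Y8.683 F2579
G1 X46.988 Y128.316
M5
G0 X63.900 Y137.200
M4 S320
G1 X41.403 Y105.021 F2579
G1 X76.117 Y96.664
G1 X74.669 Y53.836
M5
G0 X12.237 Y63.257
M4 S320
G1 X22.857 Y79.851 F2579
G1 X42.100 Y84.074
G1 X58.694 Y73.454
G1 X62.917 Y54.211
G1 X52.297 Y37.617
G1 X33.054 Y33.394
G1 X16.460 Y44.014
G1 X12.237 Y63.257
M5
G0 X0.000 Y0.000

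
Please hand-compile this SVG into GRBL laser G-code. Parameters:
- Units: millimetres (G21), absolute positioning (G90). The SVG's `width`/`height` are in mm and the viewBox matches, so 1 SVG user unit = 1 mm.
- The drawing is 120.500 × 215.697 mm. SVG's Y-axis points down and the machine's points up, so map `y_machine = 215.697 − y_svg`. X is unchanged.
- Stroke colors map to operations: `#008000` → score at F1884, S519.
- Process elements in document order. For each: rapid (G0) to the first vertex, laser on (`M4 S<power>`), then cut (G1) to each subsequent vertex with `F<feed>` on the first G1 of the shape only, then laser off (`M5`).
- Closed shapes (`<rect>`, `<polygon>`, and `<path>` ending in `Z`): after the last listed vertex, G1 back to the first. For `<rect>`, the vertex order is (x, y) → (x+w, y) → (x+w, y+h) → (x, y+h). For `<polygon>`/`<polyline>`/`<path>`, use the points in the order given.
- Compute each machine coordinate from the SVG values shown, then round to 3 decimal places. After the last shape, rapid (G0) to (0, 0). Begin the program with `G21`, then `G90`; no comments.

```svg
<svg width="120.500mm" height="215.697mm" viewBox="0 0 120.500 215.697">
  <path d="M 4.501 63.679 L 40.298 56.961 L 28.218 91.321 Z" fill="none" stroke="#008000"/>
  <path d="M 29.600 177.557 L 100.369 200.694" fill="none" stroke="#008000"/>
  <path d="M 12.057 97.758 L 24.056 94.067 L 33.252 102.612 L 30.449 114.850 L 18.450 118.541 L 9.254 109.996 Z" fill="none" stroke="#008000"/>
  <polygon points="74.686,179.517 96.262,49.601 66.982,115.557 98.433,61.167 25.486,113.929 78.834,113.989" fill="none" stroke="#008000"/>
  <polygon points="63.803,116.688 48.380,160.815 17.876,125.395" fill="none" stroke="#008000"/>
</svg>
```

G21
G90
G0 X4.501 Y152.018
M4 S519
G1 X40.298 Y158.736 F1884
G1 X28.218 Y124.376
G1 X4.501 Y152.018
M5
G0 X29.600 Y38.140
M4 S519
G1 X100.369 Y15.003 F1884
M5
G0 X12.057 Y117.939
M4 S519
G1 X24.056 Y121.630 F1884
G1 X33.252 Y113.085
G1 X30.449 Y100.847
G1 X18.450 Y97.156
G1 X9.254 Y105.701
G1 X12.057 Y117.939
M5
G0 X74.686 Y36.180
M4 S519
G1 X96.262 Y166.096 F1884
G1 X66.982 Y100.140
G1 X98.433 Y154.530
G1 X25.486 Y101.768
G1 X78.834 Y101.708
G1 X74.686 Y36.180
M5
G0 X63.803 Y99.009
M4 S519
G1 X48.380 Y54.882 F1884
G1 X17.876 Y90.302
G1 X63.803 Y99.009
M5
G0 X0.000 Y0.000

viewBox `0 0 120.500 215.697` with mm width/height → 1 unit = 1 mm. Flip: y_m = 215.697 − y_svg.

**Shape 1** — `<path>` regular polygon, stroke `#008000` → score (S519, F1884). Machine vertices: (4.501,152.018) → (40.298,158.736) → (28.218,124.376) → (4.501,152.018). Closed: final G1 returns to the first vertex.

**Shape 2** — `<path>` line segment, stroke `#008000` → score (S519, F1884). Machine vertices: (29.600,38.140) → (100.369,15.003). Open path.

**Shape 3** — `<path>` regular polygon, stroke `#008000` → score (S519, F1884). Machine vertices: (12.057,117.939) → (24.056,121.630) → (33.252,113.085) → (30.449,100.847) → (18.450,97.156) → (9.254,105.701) → (12.057,117.939). Closed: final G1 returns to the first vertex.

**Shape 4** — `<polygon>` closed polygon, stroke `#008000` → score (S519, F1884). Machine vertices: (74.686,36.180) → (96.262,166.096) → (66.982,100.140) → (98.433,154.530) → (25.486,101.768) → (78.834,101.708) → (74.686,36.180). Closed: final G1 returns to the first vertex.

**Shape 5** — `<polygon>` regular polygon, stroke `#008000` → score (S519, F1884). Machine vertices: (63.803,99.009) → (48.380,54.882) → (17.876,90.302) → (63.803,99.009). Closed: final G1 returns to the first vertex.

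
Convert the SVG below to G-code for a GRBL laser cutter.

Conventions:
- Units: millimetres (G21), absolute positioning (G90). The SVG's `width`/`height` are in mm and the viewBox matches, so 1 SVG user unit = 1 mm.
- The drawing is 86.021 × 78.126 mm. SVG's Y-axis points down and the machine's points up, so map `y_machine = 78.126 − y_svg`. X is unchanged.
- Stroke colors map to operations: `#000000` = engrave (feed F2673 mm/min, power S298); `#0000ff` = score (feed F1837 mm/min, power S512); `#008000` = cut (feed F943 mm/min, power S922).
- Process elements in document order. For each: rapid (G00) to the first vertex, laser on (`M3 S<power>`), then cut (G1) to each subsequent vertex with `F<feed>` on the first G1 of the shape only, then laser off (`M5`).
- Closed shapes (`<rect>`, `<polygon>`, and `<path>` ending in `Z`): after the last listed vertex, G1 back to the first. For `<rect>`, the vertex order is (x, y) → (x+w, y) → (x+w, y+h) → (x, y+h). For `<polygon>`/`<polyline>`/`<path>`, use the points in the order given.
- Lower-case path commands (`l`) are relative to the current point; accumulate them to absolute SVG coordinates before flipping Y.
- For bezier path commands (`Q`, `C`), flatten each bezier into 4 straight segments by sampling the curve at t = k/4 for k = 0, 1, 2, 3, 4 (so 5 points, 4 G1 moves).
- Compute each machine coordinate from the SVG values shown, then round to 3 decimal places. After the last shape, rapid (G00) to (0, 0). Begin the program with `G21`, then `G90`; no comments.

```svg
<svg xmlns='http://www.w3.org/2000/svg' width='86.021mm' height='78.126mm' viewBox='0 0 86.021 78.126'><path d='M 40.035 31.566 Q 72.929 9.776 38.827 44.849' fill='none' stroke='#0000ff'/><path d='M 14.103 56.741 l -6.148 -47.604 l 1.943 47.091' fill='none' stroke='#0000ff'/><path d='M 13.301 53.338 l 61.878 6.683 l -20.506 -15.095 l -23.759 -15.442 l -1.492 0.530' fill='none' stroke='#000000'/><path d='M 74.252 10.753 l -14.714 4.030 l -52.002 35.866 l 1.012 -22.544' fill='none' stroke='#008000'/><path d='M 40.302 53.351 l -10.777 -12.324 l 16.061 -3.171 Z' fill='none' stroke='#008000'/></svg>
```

G21
G90
G00 X40.035 Y46.560
M3 S512
G1 X52.295 Y53.901 F1837
G1 X56.180 Y54.134
G1 X51.691 Y47.260
G1 X38.827 Y33.277
M5
G00 X14.103 Y21.385
M3 S512
G1 X7.955 Y68.989 F1837
G1 X9.898 Y21.898
M5
G00 X13.301 Y24.788
M3 S298
G1 X75.179 Y18.105 F2673
G1 X54.673 Y33.200
G1 X30.914 Y48.642
G1 X29.422 Y48.112
M5
G00 X74.252 Y67.373
M3 S922
G1 X59.538 Y63.343 F943
G1 X7.536 Y27.477
G1 X8.548 Y50.021
M5
G00 X40.302 Y24.775
M3 S922
G1 X29.525 Y37.099 F943
G1 X45.586 Y40.270
G1 X40.302 Y24.775
M5
G00 X0.000 Y0.000

viewBox `0 0 86.021 78.126` with mm width/height → 1 unit = 1 mm. Flip: y_m = 78.126 − y_svg.

**Shape 1** — `<path>` quadratic bezier, stroke `#0000ff` → score (S512, F1837). Control points (SVG): P0=(40.035,31.566), P1=(72.929,9.776), P2=(38.827,44.849); sampled at t=k/4. Machine vertices: (40.035,46.560) → (52.295,53.901) → (56.180,54.134) → (51.691,47.260) → (38.827,33.277). Open path.

**Shape 2** — `<path>` open polyline, stroke `#0000ff` → score (S512, F1837). Machine vertices: (14.103,21.385) → (7.955,68.989) → (9.898,21.898). Open path.

**Shape 3** — `<path>` open polyline, stroke `#000000` → engrave (S298, F2673). Machine vertices: (13.301,24.788) → (75.179,18.105) → (54.673,33.200) → (30.914,48.642) → (29.422,48.112). Open path.

**Shape 4** — `<path>` open polyline, stroke `#008000` → cut (S922, F943). Machine vertices: (74.252,67.373) → (59.538,63.343) → (7.536,27.477) → (8.548,50.021). Open path.

**Shape 5** — `<path>` regular polygon, stroke `#008000` → cut (S922, F943). Machine vertices: (40.302,24.775) → (29.525,37.099) → (45.586,40.270) → (40.302,24.775). Closed: final G1 returns to the first vertex.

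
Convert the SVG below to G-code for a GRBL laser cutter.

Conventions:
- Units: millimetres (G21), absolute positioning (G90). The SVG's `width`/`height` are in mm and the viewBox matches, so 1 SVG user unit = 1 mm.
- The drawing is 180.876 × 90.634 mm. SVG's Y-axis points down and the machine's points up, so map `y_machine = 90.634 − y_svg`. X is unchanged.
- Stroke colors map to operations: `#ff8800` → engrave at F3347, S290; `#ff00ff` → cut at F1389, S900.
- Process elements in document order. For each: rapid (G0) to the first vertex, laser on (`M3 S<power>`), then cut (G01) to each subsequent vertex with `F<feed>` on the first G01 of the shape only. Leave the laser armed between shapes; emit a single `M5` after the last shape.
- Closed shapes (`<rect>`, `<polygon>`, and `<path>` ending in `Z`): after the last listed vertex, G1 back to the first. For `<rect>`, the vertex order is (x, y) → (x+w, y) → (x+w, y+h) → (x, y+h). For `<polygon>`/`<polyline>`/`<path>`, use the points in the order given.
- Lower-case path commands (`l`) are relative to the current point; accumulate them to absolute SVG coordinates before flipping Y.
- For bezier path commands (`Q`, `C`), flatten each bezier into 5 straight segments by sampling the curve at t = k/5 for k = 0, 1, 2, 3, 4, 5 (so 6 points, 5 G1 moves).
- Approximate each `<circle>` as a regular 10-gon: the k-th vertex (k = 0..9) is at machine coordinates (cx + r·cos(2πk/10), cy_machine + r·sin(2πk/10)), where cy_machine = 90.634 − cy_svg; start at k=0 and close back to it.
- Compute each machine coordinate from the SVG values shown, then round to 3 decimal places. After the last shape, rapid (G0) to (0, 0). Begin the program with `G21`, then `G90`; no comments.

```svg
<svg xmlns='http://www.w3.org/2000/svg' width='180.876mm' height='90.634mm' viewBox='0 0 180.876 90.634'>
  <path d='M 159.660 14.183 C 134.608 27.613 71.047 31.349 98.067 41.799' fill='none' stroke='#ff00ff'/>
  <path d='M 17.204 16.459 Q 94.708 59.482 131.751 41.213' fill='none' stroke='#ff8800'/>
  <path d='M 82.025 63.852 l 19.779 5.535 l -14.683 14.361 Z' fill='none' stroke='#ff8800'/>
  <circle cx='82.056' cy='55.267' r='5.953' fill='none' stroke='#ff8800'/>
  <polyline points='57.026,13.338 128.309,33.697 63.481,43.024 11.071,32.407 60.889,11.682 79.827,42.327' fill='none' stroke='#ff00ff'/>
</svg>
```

1 u = 1 mm; y_m = 90.634 − y.

[1] `<path>` cubic bezier, #ff00ff→cut S900 F1389: (159.660,76.451) → (141.040,69.425) → (119.375,63.938) → (100.860,59.202) → (91.692,54.431) → (98.067,48.835)

[2] `<path>` quadratic bezier, #ff8800→engrave S290 F3347: (17.204,74.175) → (46.587,59.417) → (72.733,49.563) → (95.643,44.613) → (115.315,44.565) → (131.751,49.421)

[3] `<path>` regular polygon, #ff8800→engrave S290 F3347: (82.025,26.782) → (101.804,21.247) → (87.121,6.886) → (82.025,26.782) (closed)

[4] `<circle>` circle, #ff8800→engrave S290 F3347: (88.009,35.367) → (86.872,38.866) → (83.896,41.029) → (80.216,41.029) → (77.240,38.866) → (76.103,35.367) → (77.240,31.868) → (80.216,29.705) → (83.896,29.705) → (86.872,31.868) → (88.009,35.367) (closed)

[5] `<polyline>` open polyline, #ff00ff→cut S900 F1389: (57.026,77.296) → (128.309,56.937) → (63.481,47.610) → (11.071,58.227) → (60.889,78.952) → (79.827,48.307)

G21
G90
G0 X159.660 Y76.451
M3 S900
G01 X141.040 Y69.425 F1389
G01 X119.375 Y63.938
G01 X100.860 Y59.202
G01 X91.692 Y54.431
G01 X98.067 Y48.835
G0 X17.204 Y74.175
M3 S290
G01 X46.587 Y59.417 F3347
G01 X72.733 Y49.563
G01 X95.643 Y44.613
G01 X115.315 Y44.565
G01 X131.751 Y49.421
G0 X82.025 Y26.782
M3 S290
G01 X101.804 Y21.247 F3347
G01 X87.121 Y6.886
G01 X82.025 Y26.782
G0 X88.009 Y35.367
M3 S290
G01 X86.872 Y38.866 F3347
G01 X83.896 Y41.029
G01 X80.216 Y41.029
G01 X77.240 Y38.866
G01 X76.103 Y35.367
G01 X77.240 Y31.868
G01 X80.216 Y29.705
G01 X83.896 Y29.705
G01 X86.872 Y31.868
G01 X88.009 Y35.367
G0 X57.026 Y77.296
M3 S900
G01 X128.309 Y56.937 F1389
G01 X63.481 Y47.610
G01 X11.071 Y58.227
G01 X60.889 Y78.952
G01 X79.827 Y48.307
M5
G0 X0.000 Y0.000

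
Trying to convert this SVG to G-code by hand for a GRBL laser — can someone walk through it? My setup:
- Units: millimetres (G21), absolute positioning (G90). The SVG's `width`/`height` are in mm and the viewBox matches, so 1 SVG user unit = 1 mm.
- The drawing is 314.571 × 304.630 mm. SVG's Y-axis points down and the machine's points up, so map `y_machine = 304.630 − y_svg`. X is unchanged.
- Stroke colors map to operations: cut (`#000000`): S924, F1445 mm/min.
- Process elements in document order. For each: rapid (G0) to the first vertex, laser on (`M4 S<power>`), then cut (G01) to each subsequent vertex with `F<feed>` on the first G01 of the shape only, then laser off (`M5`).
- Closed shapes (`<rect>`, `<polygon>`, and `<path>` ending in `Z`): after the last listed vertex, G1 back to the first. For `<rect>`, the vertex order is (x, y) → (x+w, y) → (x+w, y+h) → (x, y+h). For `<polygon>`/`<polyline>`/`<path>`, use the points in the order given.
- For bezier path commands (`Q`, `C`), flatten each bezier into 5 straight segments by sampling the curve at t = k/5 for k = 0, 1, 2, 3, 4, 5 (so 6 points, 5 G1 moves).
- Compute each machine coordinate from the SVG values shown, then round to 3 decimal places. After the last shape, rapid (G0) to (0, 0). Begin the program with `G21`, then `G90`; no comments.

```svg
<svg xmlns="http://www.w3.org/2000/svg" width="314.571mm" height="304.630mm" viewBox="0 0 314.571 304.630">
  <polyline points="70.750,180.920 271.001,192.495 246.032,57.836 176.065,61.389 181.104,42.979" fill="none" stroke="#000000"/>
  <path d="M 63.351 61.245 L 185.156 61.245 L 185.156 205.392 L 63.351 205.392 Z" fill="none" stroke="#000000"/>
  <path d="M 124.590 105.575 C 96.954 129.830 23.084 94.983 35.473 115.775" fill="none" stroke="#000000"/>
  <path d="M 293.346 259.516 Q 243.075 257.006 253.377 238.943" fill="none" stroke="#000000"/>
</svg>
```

G21
G90
G0 X70.750 Y123.710
M4 S924
G01 X271.001 Y112.135 F1445
G01 X246.032 Y246.794
G01 X176.065 Y243.241
G01 X181.104 Y261.651
M5
G0 X63.351 Y243.385
M4 S924
G01 X185.156 Y243.385 F1445
G01 X185.156 Y99.238
G01 X63.351 Y99.238
G01 X63.351 Y243.385
M5
G0 X124.590 Y199.055
M4 S924
G01 X103.520 Y190.676 F1445
G01 X77.714 Y190.975
G01 X53.531 Y194.442
G01 X37.331 Y195.571
G01 X35.473 Y188.855
M5
G0 X293.346 Y45.114
M4 S924
G01 X275.661 Y46.740 F1445
G01 X262.821 Y49.610
G01 X254.827 Y53.725
G01 X251.679 Y59.084
G01 X253.377 Y65.687
M5
G0 X0.000 Y0.000

Since the viewBox matches the mm dimensions, user units are millimetres directly. The only transform is the Y-flip y_m = 304.630 − y_svg.

Shape 1 is a open polyline drawn with `<polyline>`. Its stroke #000000 means cut at S924, F1445. After flipping Y the toolpath is (70.750,123.710) → (271.001,112.135) → (246.032,246.794) → (176.065,243.241) → (181.104,261.651).

Shape 2 is a rectangle drawn with `<path>`. Its stroke #000000 means cut at S924, F1445. After flipping Y the toolpath is (63.351,243.385) → (185.156,243.385) → (185.156,99.238) → (63.351,99.238) → (63.351,243.385), returning to the start.

Shape 3 is a cubic bezier drawn with `<path>`. Its stroke #000000 means cut at S924, F1445. After flipping Y the toolpath is (124.590,199.055) → (103.520,190.676) → (77.714,190.975) → (53.531,194.442) → (37.331,195.571) → (35.473,188.855).

Shape 4 is a quadratic bezier drawn with `<path>`. Its stroke #000000 means cut at S924, F1445. After flipping Y the toolpath is (293.346,45.114) → (275.661,46.740) → (262.821,49.610) → (254.827,53.725) → (251.679,59.084) → (253.377,65.687).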